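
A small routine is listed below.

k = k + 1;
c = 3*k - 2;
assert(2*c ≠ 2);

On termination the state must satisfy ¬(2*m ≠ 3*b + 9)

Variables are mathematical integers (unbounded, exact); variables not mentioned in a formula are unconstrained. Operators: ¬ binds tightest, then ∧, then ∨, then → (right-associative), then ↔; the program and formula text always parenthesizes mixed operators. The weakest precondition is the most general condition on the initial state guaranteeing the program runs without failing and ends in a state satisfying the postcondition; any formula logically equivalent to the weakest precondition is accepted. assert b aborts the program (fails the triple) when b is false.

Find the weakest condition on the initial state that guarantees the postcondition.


Working backward. After the program, ¬(2*m ≠ 3*b + 9) must hold.
Before assert 2*c ≠ 2: 2*c ≠ 2 ∧ (¬(2*m ≠ 3*b + 9))
Before c := 3*k - 2: 6*k ≠ 6 ∧ (¬(2*m ≠ 3*b + 9))
Before k := k + 1: 6*k ≠ 0 ∧ (¬(2*m ≠ 3*b + 9))
Answer: WP = 6*k ≠ 0 ∧ (¬(2*m ≠ 3*b + 9))


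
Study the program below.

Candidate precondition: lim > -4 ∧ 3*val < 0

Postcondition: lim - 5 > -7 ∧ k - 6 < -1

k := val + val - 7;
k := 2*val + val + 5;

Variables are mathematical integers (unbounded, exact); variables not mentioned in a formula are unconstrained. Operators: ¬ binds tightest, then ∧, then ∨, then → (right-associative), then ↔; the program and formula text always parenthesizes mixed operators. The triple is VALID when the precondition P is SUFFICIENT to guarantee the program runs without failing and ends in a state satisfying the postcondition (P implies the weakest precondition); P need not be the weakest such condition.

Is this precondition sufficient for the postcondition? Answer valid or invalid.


Working backward. After the program, the postcondition lim - 5 > -7 ∧ k - 6 < -1 must hold; in canonical form it is lim > -2 ∧ k < 5.
Before k := 2*val + val + 5: lim > -2 ∧ 3*val < 0
Before k := val + val - 7: lim > -2 ∧ 3*val < 0
The weakest precondition is lim > -2 ∧ 3*val < 0.
Check whether lim > -4 ∧ 3*val < 0 implies it.
Countermodel: at the initial state lim = -3, val = -1, the precondition holds but the weakest precondition fails.
Answer: invalid


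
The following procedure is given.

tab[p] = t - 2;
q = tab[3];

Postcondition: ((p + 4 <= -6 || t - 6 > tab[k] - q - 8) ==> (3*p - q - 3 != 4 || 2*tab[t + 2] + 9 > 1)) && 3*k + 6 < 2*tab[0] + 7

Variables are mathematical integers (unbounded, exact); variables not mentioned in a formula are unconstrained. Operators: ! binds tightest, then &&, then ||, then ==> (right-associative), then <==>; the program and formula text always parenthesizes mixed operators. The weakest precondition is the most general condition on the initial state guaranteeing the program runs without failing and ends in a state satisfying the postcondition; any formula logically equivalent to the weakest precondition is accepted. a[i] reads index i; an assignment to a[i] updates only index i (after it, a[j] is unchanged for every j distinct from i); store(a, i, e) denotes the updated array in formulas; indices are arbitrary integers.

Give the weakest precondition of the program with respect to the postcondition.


Working backward. After the program, the postcondition ((p + 4 <= -6 || t - 6 > tab[k] - q - 8) ==> (3*p - q - 3 != 4 || 2*tab[t + 2] + 9 > 1)) && 3*k + 6 < 2*tab[0] + 7 must hold; in canonical form it is ((p <= -10 || q + t > tab[k] - 2) ==> (3*p != q + 7 || 2*tab[t + 2] > -8)) && 3*k < 2*tab[0] + 1.
Before q := tab[3]: ((p <= -10 || tab[3] + t > tab[k] - 2) ==> (3*p != tab[3] + 7 || 2*tab[t + 2] > -8)) && 3*k < 2*tab[0] + 1
Before tab[p] := t - 2: ((p <= -10 || store(tab, p, t - 2)[3] + t > store(tab, p, t - 2)[k] - 2) ==> (3*p != store(tab, p, t - 2)[3] + 7 || 2*store(tab, p, t - 2)[t + 2] > -8)) && 3*k < 2*store(tab, p, t - 2)[0] + 1
Answer: WP = ((p <= -10 || store(tab, p, t - 2)[3] + t > store(tab, p, t - 2)[k] - 2) ==> (3*p != store(tab, p, t - 2)[3] + 7 || 2*store(tab, p, t - 2)[t + 2] > -8)) && 3*k < 2*store(tab, p, t - 2)[0] + 1


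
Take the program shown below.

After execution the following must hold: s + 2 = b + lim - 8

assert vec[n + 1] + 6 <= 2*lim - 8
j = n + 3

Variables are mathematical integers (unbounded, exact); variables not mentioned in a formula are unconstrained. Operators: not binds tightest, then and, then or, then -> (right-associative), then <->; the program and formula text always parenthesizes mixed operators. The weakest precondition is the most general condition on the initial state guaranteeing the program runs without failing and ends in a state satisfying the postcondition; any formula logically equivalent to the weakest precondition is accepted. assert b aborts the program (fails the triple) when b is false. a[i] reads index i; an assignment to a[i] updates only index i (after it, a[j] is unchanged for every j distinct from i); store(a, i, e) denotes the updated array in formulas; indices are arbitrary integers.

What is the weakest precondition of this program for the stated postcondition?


Working backward. After the program, the postcondition s + 2 = b + lim - 8 must hold; in canonical form it is s = b + lim - 10.
Before j := n + 3: s = b + lim - 10
Before assert vec[n + 1] + 6 <= 2*lim - 8: vec[n + 1] <= 2*lim - 14 and s = b + lim - 10
Answer: WP = vec[n + 1] <= 2*lim - 14 and s = b + lim - 10


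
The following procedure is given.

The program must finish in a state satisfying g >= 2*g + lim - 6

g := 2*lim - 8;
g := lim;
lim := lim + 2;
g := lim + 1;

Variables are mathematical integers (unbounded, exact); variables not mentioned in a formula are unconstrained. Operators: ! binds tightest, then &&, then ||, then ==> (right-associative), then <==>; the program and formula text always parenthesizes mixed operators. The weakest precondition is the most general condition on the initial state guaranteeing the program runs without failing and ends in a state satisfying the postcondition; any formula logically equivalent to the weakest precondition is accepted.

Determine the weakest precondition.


Working backward. After the program, the postcondition g >= 2*g + lim - 6 must hold; in canonical form it is g + lim <= 6.
Before g := lim + 1: 2*lim <= 5
Before lim := lim + 2: 2*lim <= 1
Before g := lim: 2*lim <= 1
Before g := 2*lim - 8: 2*lim <= 1
Answer: WP = 2*lim <= 1


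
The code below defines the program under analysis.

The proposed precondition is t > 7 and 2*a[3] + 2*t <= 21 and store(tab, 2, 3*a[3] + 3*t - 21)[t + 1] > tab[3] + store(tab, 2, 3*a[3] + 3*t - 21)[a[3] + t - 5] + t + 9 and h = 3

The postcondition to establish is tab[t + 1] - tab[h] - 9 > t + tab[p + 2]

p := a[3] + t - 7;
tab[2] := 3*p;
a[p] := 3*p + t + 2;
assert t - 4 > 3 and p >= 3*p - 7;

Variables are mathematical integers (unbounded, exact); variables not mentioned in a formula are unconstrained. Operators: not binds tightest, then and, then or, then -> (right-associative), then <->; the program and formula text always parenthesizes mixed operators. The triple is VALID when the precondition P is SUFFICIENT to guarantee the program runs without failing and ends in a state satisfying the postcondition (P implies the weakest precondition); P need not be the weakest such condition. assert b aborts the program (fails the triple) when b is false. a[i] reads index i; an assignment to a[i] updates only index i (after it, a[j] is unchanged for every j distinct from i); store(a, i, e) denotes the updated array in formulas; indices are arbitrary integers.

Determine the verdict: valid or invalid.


Working backward. After the program, the postcondition tab[t + 1] - tab[h] - 9 > t + tab[p + 2] must hold; in canonical form it is tab[t + 1] > tab[p + 2] + tab[h] + t + 9.
Before assert t - 4 > 3 and p >= 3*p - 7: t > 7 and 2*p <= 7 and tab[t + 1] > tab[p + 2] + tab[h] + t + 9
Before a[p] := 3*p + t + 2: t > 7 and 2*p <= 7 and tab[t + 1] > tab[p + 2] + tab[h] + t + 9
Before tab[2] := 3*p: t > 7 and 2*p <= 7 and store(tab, 2, 3*p)[t + 1] > store(tab, 2, 3*p)[p + 2] + store(tab, 2, 3*p)[h] + t + 9
Before p := a[3] + t - 7: t > 7 and 2*a[3] + 2*t <= 21 and store(tab, 2, 3*a[3] + 3*t - 21)[t + 1] > store(tab, 2, 3*a[3] + 3*t - 21)[a[3] + t - 5] + store(tab, 2, 3*a[3] + 3*t - 21)[h] + t + 9
The weakest precondition is t > 7 and 2*a[3] + 2*t <= 21 and store(tab, 2, 3*a[3] + 3*t - 21)[t + 1] > store(tab, 2, 3*a[3] + 3*t - 21)[a[3] + t - 5] + store(tab, 2, 3*a[3] + 3*t - 21)[h] + t + 9.
Check whether t > 7 and 2*a[3] + 2*t <= 21 and store(tab, 2, 3*a[3] + 3*t - 21)[t + 1] > tab[3] + store(tab, 2, 3*a[3] + 3*t - 21)[a[3] + t - 5] + t + 9 and h = 3 implies it.
Every state satisfying the precondition satisfies the weakest precondition: the implication holds.
Answer: valid


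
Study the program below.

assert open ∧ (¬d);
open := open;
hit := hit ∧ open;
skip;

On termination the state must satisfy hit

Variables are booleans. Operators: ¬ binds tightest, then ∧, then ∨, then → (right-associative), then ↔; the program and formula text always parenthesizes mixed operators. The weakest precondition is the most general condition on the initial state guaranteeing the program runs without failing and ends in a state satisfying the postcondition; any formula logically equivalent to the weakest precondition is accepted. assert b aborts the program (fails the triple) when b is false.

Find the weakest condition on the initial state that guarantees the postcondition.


Working backward. After the program, hit must hold.
Before skip: hit
Before hit := hit ∧ open: hit ∧ open
Before open := open: hit ∧ open
Before assert open ∧ (¬d): open ∧ (¬d) ∧ hit
Answer: WP = open ∧ (¬d) ∧ hit


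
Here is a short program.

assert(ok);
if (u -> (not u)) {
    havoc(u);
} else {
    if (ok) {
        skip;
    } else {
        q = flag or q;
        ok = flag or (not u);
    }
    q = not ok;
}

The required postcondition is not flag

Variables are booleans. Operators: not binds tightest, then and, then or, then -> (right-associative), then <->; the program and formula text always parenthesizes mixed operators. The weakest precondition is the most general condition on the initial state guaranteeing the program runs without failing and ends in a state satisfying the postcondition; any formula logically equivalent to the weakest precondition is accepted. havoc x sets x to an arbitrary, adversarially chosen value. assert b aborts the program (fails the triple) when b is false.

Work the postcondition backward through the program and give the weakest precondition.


Working backward. After the program, not flag must hold.
Then branch requires not flag; else branch requires (ok -> (not flag)) and ((not ok) -> (not flag)).
Before the if: ((u -> (not u)) -> (not flag)) and ((not (u -> (not u))) -> ((ok -> (not flag)) and ((not ok) -> (not flag))))
Before assert ok: ok and ((u -> (not u)) -> (not flag)) and ((not (u -> (not u))) -> ((ok -> (not flag)) and ((not ok) -> (not flag))))
Answer: WP = ok and ((u -> (not u)) -> (not flag)) and ((not (u -> (not u))) -> ((ok -> (not flag)) and ((not ok) -> (not flag))))


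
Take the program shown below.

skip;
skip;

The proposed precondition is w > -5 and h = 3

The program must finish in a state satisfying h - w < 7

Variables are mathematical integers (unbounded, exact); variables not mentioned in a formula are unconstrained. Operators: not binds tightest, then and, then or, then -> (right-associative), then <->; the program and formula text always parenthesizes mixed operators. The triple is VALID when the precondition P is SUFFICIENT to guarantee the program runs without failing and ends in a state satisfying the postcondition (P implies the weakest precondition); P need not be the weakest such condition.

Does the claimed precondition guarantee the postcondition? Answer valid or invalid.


Working backward. After the program, the postcondition h - w < 7 must hold; in canonical form it is h < w + 7.
Before skip: h < w + 7
Before skip: h < w + 7
The weakest precondition is h < w + 7.
Check whether w > -5 and h = 3 implies it.
Countermodel: at the initial state h = 3, w = -4, the precondition holds but the weakest precondition fails.
Answer: invalid


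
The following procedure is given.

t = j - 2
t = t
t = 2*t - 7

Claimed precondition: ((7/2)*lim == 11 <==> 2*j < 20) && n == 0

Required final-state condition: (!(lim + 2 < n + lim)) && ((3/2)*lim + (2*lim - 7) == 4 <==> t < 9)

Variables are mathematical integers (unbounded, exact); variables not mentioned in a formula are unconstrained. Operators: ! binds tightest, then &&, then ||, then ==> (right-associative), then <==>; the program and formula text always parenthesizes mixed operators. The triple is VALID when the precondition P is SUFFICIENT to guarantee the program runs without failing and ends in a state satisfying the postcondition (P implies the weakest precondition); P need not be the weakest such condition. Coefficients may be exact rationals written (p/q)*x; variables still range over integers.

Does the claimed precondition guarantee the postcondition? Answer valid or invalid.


Working backward. After the program, the postcondition (!(lim + 2 < n + lim)) && ((3/2)*lim + (2*lim - 7) == 4 <==> t < 9) must hold; in canonical form it is (!(n > 2)) && ((7/2)*lim == 11 <==> t < 9).
Before t := 2*t - 7: (!(n > 2)) && ((7/2)*lim == 11 <==> 2*t < 16)
Before t := t: (!(n > 2)) && ((7/2)*lim == 11 <==> 2*t < 16)
Before t := j - 2: (!(n > 2)) && ((7/2)*lim == 11 <==> 2*j < 20)
The weakest precondition is (!(n > 2)) && ((7/2)*lim == 11 <==> 2*j < 20).
Check whether ((7/2)*lim == 11 <==> 2*j < 20) && n == 0 implies it.
Every state satisfying the precondition satisfies the weakest precondition: the implication holds.
Answer: valid


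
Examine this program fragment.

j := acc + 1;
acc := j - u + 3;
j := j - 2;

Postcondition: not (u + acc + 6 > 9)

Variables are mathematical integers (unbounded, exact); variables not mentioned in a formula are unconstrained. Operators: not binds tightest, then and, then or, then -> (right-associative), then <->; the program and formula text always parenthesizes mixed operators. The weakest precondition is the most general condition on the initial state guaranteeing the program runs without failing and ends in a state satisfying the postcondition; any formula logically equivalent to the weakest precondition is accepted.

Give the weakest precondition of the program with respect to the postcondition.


Working backward. After the program, the postcondition not (u + acc + 6 > 9) must hold; in canonical form it is not (acc + u > 3).
Before j := j - 2: not (acc + u > 3)
Before acc := j - u + 3: not (j > 0)
Before j := acc + 1: not (acc > -1)
Answer: WP = not (acc > -1)


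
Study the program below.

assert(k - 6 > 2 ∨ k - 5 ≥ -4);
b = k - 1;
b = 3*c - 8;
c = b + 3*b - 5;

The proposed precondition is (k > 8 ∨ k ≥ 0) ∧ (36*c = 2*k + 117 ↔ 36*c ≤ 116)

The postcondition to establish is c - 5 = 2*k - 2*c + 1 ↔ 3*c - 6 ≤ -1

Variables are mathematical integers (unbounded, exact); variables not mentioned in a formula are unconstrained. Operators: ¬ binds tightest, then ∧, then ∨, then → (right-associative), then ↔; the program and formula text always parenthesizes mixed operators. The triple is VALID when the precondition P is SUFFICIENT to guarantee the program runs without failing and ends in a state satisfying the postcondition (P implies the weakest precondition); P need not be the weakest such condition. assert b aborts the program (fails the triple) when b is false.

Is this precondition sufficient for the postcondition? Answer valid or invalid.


Working backward. After the program, the postcondition c - 5 = 2*k - 2*c + 1 ↔ 3*c - 6 ≤ -1 must hold; in canonical form it is 3*c = 2*k + 6 ↔ 3*c ≤ 5.
Before c := b + 3*b - 5: 12*b = 2*k + 21 ↔ 12*b ≤ 20
Before b := 3*c - 8: 36*c = 2*k + 117 ↔ 36*c ≤ 116
Before b := k - 1: 36*c = 2*k + 117 ↔ 36*c ≤ 116
Before assert k - 6 > 2 ∨ k - 5 ≥ -4: (k > 8 ∨ k ≥ 1) ∧ (36*c = 2*k + 117 ↔ 36*c ≤ 116)
The weakest precondition is (k > 8 ∨ k ≥ 1) ∧ (36*c = 2*k + 117 ↔ 36*c ≤ 116).
Check whether (k > 8 ∨ k ≥ 0) ∧ (36*c = 2*k + 117 ↔ 36*c ≤ 116) implies it.
Countermodel: at the initial state c = 4, k = 0, the precondition holds but the weakest precondition fails.
Answer: invalid


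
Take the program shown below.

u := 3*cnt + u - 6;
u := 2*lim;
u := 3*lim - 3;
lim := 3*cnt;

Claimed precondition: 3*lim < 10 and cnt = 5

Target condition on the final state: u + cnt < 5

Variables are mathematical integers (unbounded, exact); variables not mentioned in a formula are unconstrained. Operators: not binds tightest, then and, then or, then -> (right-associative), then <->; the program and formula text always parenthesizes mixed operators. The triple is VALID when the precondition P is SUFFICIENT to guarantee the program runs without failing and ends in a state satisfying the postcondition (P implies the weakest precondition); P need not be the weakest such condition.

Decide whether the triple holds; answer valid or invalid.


Working backward. After the program, the postcondition u + cnt < 5 must hold; in canonical form it is cnt + u < 5.
Before lim := 3*cnt: cnt + u < 5
Before u := 3*lim - 3: cnt + 3*lim < 8
Before u := 2*lim: cnt + 3*lim < 8
Before u := 3*cnt + u - 6: cnt + 3*lim < 8
The weakest precondition is cnt + 3*lim < 8.
Check whether 3*lim < 10 and cnt = 5 implies it.
Countermodel: at the initial state cnt = 5, lim = 1, the precondition holds but the weakest precondition fails.
Answer: invalid


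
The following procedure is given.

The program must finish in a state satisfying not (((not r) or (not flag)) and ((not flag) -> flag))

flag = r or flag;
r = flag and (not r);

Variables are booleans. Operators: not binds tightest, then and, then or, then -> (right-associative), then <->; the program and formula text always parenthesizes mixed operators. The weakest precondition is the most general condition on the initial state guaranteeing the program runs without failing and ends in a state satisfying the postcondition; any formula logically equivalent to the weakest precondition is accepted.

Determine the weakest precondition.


Working backward. After the program, not (((not r) or (not flag)) and ((not flag) -> flag)) must hold.
Before r := flag and (not r): not (((not (flag and (not r))) or (not flag)) and ((not flag) -> flag))
Before flag := r or flag: not (((not ((r or flag) and (not r))) or (not (r or flag))) and ((not (r or flag)) -> (r or flag)))
Answer: WP = not (((not ((r or flag) and (not r))) or (not (r or flag))) and ((not (r or flag)) -> (r or flag)))


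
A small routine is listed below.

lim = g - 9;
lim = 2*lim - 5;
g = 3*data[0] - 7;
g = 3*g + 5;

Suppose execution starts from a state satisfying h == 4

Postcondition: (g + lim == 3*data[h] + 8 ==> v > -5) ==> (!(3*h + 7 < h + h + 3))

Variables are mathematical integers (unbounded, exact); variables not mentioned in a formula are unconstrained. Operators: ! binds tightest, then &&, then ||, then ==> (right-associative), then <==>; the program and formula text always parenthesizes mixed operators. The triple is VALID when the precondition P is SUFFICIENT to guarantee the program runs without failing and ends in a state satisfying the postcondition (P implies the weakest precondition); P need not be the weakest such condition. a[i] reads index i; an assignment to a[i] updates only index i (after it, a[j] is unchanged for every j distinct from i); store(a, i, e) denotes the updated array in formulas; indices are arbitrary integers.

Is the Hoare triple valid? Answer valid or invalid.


Working backward. After the program, the postcondition (g + lim == 3*data[h] + 8 ==> v > -5) ==> (!(3*h + 7 < h + h + 3)) must hold; in canonical form it is (g + lim == 3*data[h] + 8 ==> v > -5) ==> (!(h < -4)).
Before g := 3*g + 5: (3*g + lim == 3*data[h] + 3 ==> v > -5) ==> (!(h < -4))
Before g := 3*data[0] - 7: (9*data[0] + lim == 3*data[h] + 24 ==> v > -5) ==> (!(h < -4))
Before lim := 2*lim - 5: (9*data[0] + 2*lim == 3*data[h] + 29 ==> v > -5) ==> (!(h < -4))
Before lim := g - 9: (9*data[0] + 2*g == 3*data[h] + 47 ==> v > -5) ==> (!(h < -4))
The weakest precondition is (9*data[0] + 2*g == 3*data[h] + 47 ==> v > -5) ==> (!(h < -4)).
Check whether h == 4 implies it.
Every state satisfying the precondition satisfies the weakest precondition: the implication holds.
Answer: valid


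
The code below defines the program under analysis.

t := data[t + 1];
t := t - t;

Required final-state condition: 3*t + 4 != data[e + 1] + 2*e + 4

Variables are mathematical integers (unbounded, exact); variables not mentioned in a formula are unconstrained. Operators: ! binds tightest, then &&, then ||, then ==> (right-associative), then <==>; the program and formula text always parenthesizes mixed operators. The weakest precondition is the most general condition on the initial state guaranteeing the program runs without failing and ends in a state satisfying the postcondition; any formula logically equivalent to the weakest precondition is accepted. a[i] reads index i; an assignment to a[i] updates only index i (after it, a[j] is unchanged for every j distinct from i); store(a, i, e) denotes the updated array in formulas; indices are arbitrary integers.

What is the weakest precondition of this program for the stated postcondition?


Working backward. After the program, the postcondition 3*t + 4 != data[e + 1] + 2*e + 4 must hold; in canonical form it is 3*t != data[e + 1] + 2*e.
Before t := t - t: data[e + 1] + 2*e != 0
Before t := data[t + 1]: data[e + 1] + 2*e != 0
Answer: WP = data[e + 1] + 2*e != 0


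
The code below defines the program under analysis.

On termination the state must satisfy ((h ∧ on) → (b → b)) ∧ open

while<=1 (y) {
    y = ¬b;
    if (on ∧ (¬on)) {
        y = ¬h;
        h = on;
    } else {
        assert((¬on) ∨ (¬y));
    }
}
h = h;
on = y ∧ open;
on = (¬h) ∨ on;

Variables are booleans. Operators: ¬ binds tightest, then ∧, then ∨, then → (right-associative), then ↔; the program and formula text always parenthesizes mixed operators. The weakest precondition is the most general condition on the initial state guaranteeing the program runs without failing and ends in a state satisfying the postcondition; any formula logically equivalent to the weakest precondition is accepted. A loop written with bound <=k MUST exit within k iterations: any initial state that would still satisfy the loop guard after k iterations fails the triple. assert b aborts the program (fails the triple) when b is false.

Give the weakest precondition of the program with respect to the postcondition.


Working backward. After the program, the postcondition ((h ∧ on) → (b → b)) ∧ open must hold; in canonical form it is open.
Before on := (¬h) ∨ on: open
Before on := y ∧ open: open
Before h := h: open
Before the loop (bound <=1), unroll the exhaustion recursion (WP_0 = exit-now case; WP_j = one more guarded iteration, up to j = 1):
  WP_0: (¬y) ∧ open
  WP_1: (y → (((¬on) ∨ b) ∧ b ∧ open)) ∧ ((¬y) → open)
So before the loop: (y → (((¬on) ∨ b) ∧ b ∧ open)) ∧ ((¬y) → open)
Answer: WP = (y → (((¬on) ∨ b) ∧ b ∧ open)) ∧ ((¬y) → open)


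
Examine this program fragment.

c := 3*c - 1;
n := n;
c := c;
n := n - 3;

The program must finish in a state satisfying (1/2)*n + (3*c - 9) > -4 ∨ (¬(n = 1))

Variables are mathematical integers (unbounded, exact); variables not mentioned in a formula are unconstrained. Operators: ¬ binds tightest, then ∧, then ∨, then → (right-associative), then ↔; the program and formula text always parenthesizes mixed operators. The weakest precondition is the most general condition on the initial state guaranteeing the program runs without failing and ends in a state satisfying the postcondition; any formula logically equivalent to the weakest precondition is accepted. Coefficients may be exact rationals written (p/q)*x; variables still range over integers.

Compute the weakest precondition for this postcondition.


Working backward. After the program, the postcondition (1/2)*n + (3*c - 9) > -4 ∨ (¬(n = 1)) must hold; in canonical form it is 3*c + (1/2)*n > 5 ∨ (¬(n = 1)).
Before n := n - 3: 3*c + (1/2)*n > 13/2 ∨ (¬(n = 4))
Before c := c: 3*c + (1/2)*n > 13/2 ∨ (¬(n = 4))
Before n := n: 3*c + (1/2)*n > 13/2 ∨ (¬(n = 4))
Before c := 3*c - 1: 9*c + (1/2)*n > 19/2 ∨ (¬(n = 4))
Answer: WP = 9*c + (1/2)*n > 19/2 ∨ (¬(n = 4))


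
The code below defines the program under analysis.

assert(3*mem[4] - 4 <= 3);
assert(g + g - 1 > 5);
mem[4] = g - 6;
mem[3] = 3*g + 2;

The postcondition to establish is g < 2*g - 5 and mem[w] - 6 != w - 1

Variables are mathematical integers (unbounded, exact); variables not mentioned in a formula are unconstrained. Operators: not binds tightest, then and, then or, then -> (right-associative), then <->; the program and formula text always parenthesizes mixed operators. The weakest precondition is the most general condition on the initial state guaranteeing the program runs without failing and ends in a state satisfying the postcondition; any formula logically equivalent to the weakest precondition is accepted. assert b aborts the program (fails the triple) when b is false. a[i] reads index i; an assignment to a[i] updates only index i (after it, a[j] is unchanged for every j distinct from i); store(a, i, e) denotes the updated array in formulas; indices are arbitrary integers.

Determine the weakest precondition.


Working backward. After the program, the postcondition g < 2*g - 5 and mem[w] - 6 != w - 1 must hold; in canonical form it is g > 5 and mem[w] != w + 5.
Before mem[3] := 3*g + 2: g > 5 and store(mem, 3, 3*g + 2)[w] != w + 5
Before mem[4] := g - 6: g > 5 and store(store(mem, 4, g - 6), 3, 3*g + 2)[w] != w + 5
Before assert g + g - 1 > 5: 2*g > 6 and g > 5 and store(store(mem, 4, g - 6), 3, 3*g + 2)[w] != w + 5
Before assert 3*mem[4] - 4 <= 3: 3*mem[4] <= 7 and 2*g > 6 and g > 5 and store(store(mem, 4, g - 6), 3, 3*g + 2)[w] != w + 5
Answer: WP = 3*mem[4] <= 7 and 2*g > 6 and g > 5 and store(store(mem, 4, g - 6), 3, 3*g + 2)[w] != w + 5


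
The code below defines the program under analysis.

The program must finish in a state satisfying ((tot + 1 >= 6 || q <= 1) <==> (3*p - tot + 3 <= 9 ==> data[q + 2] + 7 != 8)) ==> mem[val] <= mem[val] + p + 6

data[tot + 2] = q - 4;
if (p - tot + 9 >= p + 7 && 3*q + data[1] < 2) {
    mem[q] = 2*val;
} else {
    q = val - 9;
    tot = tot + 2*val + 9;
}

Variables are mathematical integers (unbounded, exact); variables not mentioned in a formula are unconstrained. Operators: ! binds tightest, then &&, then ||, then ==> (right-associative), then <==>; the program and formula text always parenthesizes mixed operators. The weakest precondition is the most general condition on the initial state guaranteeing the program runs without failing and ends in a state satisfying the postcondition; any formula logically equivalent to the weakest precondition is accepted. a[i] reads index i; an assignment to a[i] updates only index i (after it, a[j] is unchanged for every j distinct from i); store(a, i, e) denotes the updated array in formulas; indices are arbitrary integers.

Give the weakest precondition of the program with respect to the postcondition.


Working backward. After the program, the postcondition ((tot + 1 >= 6 || q <= 1) <==> (3*p - tot + 3 <= 9 ==> data[q + 2] + 7 != 8)) ==> mem[val] <= mem[val] + p + 6 must hold; in canonical form it is ((tot >= 5 || q <= 1) <==> (3*p <= tot + 6 ==> data[q + 2] != 1)) ==> p >= -6.
Then branch requires ((tot >= 5 || q <= 1) <==> (3*p <= tot + 6 ==> data[q + 2] != 1)) ==> p >= -6; else branch requires ((tot + 2*val >= -4 || val <= 10) <==> (3*p <= tot + 2*val + 15 ==> data[val - 7] != 1)) ==> p >= -6.
Before the if: ((tot <= 2 && data[1] + 3*q < 2) ==> (((tot >= 5 || q <= 1) <==> (3*p <= tot + 6 ==> data[q + 2] != 1)) ==> p >= -6)) && ((!(tot <= 2 && data[1] + 3*q < 2)) ==> (((tot + 2*val >= -4 || val <= 10) <==> (3*p <= tot + 2*val + 15 ==> data[val - 7] != 1)) ==> p >= -6))
Before data[tot + 2] := q - 4: ((tot <= 2 && store(data, tot + 2, q - 4)[1] + 3*q < 2) ==> (((tot >= 5 || q <= 1) <==> (3*p <= tot + 6 ==> store(data, tot + 2, q - 4)[q + 2] != 1)) ==> p >= -6)) && ((!(tot <= 2 && store(data, tot + 2, q - 4)[1] + 3*q < 2)) ==> (((tot + 2*val >= -4 || val <= 10) <==> (3*p <= tot + 2*val + 15 ==> store(data, tot + 2, q - 4)[val - 7] != 1)) ==> p >= -6))
Answer: WP = ((tot <= 2 && store(data, tot + 2, q - 4)[1] + 3*q < 2) ==> (((tot >= 5 || q <= 1) <==> (3*p <= tot + 6 ==> store(data, tot + 2, q - 4)[q + 2] != 1)) ==> p >= -6)) && ((!(tot <= 2 && store(data, tot + 2, q - 4)[1] + 3*q < 2)) ==> (((tot + 2*val >= -4 || val <= 10) <==> (3*p <= tot + 2*val + 15 ==> store(data, tot + 2, q - 4)[val - 7] != 1)) ==> p >= -6))


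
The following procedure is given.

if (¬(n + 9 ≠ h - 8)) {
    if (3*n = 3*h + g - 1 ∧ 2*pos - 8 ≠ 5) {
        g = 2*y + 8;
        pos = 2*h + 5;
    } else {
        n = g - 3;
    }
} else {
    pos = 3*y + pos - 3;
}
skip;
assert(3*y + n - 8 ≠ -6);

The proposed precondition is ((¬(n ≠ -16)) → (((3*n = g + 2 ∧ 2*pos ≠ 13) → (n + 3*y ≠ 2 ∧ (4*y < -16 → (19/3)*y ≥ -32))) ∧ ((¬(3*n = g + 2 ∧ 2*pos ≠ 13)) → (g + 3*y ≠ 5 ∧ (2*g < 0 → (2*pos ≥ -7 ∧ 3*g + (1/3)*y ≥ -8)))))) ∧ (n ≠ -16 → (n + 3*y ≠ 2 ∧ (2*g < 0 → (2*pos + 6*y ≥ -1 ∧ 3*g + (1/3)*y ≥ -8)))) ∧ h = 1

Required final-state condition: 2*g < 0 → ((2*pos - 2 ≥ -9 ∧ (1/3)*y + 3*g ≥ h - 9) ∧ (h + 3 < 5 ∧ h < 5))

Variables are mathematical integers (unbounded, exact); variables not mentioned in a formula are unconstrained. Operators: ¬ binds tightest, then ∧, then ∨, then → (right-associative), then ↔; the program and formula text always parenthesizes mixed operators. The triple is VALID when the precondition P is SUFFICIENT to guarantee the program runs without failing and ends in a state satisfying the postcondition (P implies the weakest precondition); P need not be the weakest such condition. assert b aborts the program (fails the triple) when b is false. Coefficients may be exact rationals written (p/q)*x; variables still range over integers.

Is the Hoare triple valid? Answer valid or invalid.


Working backward. After the program, the postcondition 2*g < 0 → ((2*pos - 2 ≥ -9 ∧ (1/3)*y + 3*g ≥ h - 9) ∧ (h + 3 < 5 ∧ h < 5)) must hold; in canonical form it is 2*g < 0 → (2*pos ≥ -7 ∧ 3*g + (1/3)*y ≥ h - 9 ∧ h < 2 ∧ h < 5).
Before assert 3*y + n - 8 ≠ -6: n + 3*y ≠ 2 ∧ (2*g < 0 → (2*pos ≥ -7 ∧ 3*g + (1/3)*y ≥ h - 9 ∧ h < 2 ∧ h < 5))
Before skip: n + 3*y ≠ 2 ∧ (2*g < 0 → (2*pos ≥ -7 ∧ 3*g + (1/3)*y ≥ h - 9 ∧ h < 2 ∧ h < 5))
Then branch requires ((3*n = g + 3*h - 1 ∧ 2*pos ≠ 13) → (n + 3*y ≠ 2 ∧ (4*y < -16 → (4*h ≥ -17 ∧ (19/3)*y ≥ h - 33 ∧ h < 2 ∧ h < 5)))) ∧ ((¬(3*n = g + 3*h - 1 ∧ 2*pos ≠ 13)) → (g + 3*y ≠ 5 ∧ (2*g < 0 → (2*pos ≥ -7 ∧ 3*g + (1/3)*y ≥ h - 9 ∧ h < 2 ∧ h < 5)))); else branch requires n + 3*y ≠ 2 ∧ (2*g < 0 → (2*pos + 6*y ≥ -1 ∧ 3*g + (1/3)*y ≥ h - 9 ∧ h < 2 ∧ h < 5)).
Before the if: ((¬(n ≠ h - 17)) → (((3*n = g + 3*h - 1 ∧ 2*pos ≠ 13) → (n + 3*y ≠ 2 ∧ (4*y < -16 → (4*h ≥ -17 ∧ (19/3)*y ≥ h - 33 ∧ h < 2 ∧ h < 5)))) ∧ ((¬(3*n = g + 3*h - 1 ∧ 2*pos ≠ 13)) → (g + 3*y ≠ 5 ∧ (2*g < 0 → (2*pos ≥ -7 ∧ 3*g + (1/3)*y ≥ h - 9 ∧ h < 2 ∧ h < 5)))))) ∧ (n ≠ h - 17 → (n + 3*y ≠ 2 ∧ (2*g < 0 → (2*pos + 6*y ≥ -1 ∧ 3*g + (1/3)*y ≥ h - 9 ∧ h < 2 ∧ h < 5))))
The weakest precondition is ((¬(n ≠ h - 17)) → (((3*n = g + 3*h - 1 ∧ 2*pos ≠ 13) → (n + 3*y ≠ 2 ∧ (4*y < -16 → (4*h ≥ -17 ∧ (19/3)*y ≥ h - 33 ∧ h < 2 ∧ h < 5)))) ∧ ((¬(3*n = g + 3*h - 1 ∧ 2*pos ≠ 13)) → (g + 3*y ≠ 5 ∧ (2*g < 0 → (2*pos ≥ -7 ∧ 3*g + (1/3)*y ≥ h - 9 ∧ h < 2 ∧ h < 5)))))) ∧ (n ≠ h - 17 → (n + 3*y ≠ 2 ∧ (2*g < 0 → (2*pos + 6*y ≥ -1 ∧ 3*g + (1/3)*y ≥ h - 9 ∧ h < 2 ∧ h < 5)))).
Check whether ((¬(n ≠ -16)) → (((3*n = g + 2 ∧ 2*pos ≠ 13) → (n + 3*y ≠ 2 ∧ (4*y < -16 → (19/3)*y ≥ -32))) ∧ ((¬(3*n = g + 2 ∧ 2*pos ≠ 13)) → (g + 3*y ≠ 5 ∧ (2*g < 0 → (2*pos ≥ -7 ∧ 3*g + (1/3)*y ≥ -8)))))) ∧ (n ≠ -16 → (n + 3*y ≠ 2 ∧ (2*g < 0 → (2*pos + 6*y ≥ -1 ∧ 3*g + (1/3)*y ≥ -8)))) ∧ h = 1 implies it.
Every state satisfying the precondition satisfies the weakest precondition: the implication holds.
Answer: valid


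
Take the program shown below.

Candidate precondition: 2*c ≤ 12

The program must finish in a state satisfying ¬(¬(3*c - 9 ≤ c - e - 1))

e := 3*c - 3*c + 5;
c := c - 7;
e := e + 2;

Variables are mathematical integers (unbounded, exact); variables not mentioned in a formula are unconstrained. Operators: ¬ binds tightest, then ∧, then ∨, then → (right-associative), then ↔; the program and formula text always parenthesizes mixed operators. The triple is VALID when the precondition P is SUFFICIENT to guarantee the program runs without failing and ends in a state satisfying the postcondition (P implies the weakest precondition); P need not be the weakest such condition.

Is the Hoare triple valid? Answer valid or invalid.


Working backward. After the program, the postcondition ¬(¬(3*c - 9 ≤ c - e - 1)) must hold; in canonical form it is 2*c + e ≤ 8.
Before e := e + 2: 2*c + e ≤ 6
Before c := c - 7: 2*c + e ≤ 20
Before e := 3*c - 3*c + 5: 2*c ≤ 15
The weakest precondition is 2*c ≤ 15.
Check whether 2*c ≤ 12 implies it.
Every state satisfying the precondition satisfies the weakest precondition: the implication holds.
Answer: valid


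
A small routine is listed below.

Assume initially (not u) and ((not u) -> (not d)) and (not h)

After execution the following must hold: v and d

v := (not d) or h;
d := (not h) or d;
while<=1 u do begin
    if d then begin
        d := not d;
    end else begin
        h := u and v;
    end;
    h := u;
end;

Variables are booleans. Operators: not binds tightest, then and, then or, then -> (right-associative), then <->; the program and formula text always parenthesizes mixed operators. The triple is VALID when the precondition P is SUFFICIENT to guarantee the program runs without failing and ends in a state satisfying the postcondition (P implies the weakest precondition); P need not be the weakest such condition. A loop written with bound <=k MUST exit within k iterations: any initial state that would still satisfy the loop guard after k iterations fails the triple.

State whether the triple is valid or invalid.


Working backward. After the program, v and d must hold.
Before the loop (bound <=1), unroll the exhaustion recursion (WP_0 = exit-now case; WP_j = one more guarded iteration, up to j = 1):
  WP_0: (not u) and v and d
  WP_1: (u -> ((d -> ((not u) and v and (not d))) and ((not d) -> ((not u) and v and d)))) and ((not u) -> (v and d))
So before the loop: (u -> ((d -> ((not u) and v and (not d))) and ((not d) -> ((not u) and v and d)))) and ((not u) -> (v and d))
Before d := (not h) or d: (u -> ((((not h) or d) -> ((not u) and v and (not ((not h) or d)))) and ((not ((not h) or d)) -> ((not u) and v and ((not h) or d))))) and ((not u) -> (v and ((not h) or d)))
Before v := (not d) or h: (u -> ((((not h) or d) -> ((not u) and ((not d) or h) and (not ((not h) or d)))) and ((not ((not h) or d)) -> ((not u) and ((not d) or h) and ((not h) or d))))) and ((not u) -> (((not d) or h) and ((not h) or d)))
The weakest precondition is (u -> ((((not h) or d) -> ((not u) and ((not d) or h) and (not ((not h) or d)))) and ((not ((not h) or d)) -> ((not u) and ((not d) or h) and ((not h) or d))))) and ((not u) -> (((not d) or h) and ((not h) or d))).
Check whether (not u) and ((not u) -> (not d)) and (not h) implies it.
Every state satisfying the precondition satisfies the weakest precondition: the implication holds.
Answer: valid


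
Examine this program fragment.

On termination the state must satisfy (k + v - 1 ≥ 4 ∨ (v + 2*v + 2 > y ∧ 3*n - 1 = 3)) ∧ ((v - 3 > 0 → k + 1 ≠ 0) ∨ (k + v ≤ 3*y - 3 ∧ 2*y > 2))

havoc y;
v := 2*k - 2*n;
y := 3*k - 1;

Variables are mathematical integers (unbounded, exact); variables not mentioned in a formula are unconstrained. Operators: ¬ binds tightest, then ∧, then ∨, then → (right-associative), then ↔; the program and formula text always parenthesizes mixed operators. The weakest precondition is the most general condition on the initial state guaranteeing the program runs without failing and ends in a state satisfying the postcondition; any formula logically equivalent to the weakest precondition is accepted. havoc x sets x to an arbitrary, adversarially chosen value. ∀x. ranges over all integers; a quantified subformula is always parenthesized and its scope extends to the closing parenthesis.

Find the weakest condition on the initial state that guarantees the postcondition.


Working backward. After the program, the postcondition (k + v - 1 ≥ 4 ∨ (v + 2*v + 2 > y ∧ 3*n - 1 = 3)) ∧ ((v - 3 > 0 → k + 1 ≠ 0) ∨ (k + v ≤ 3*y - 3 ∧ 2*y > 2)) must hold; in canonical form it is (k + v ≥ 5 ∨ (3*v > y - 2 ∧ 3*n = 4)) ∧ ((v > 3 → k ≠ -1) ∨ (k + v ≤ 3*y - 3 ∧ 2*y > 2)).
Before y := 3*k - 1: (k + v ≥ 5 ∨ (3*v > 3*k - 3 ∧ 3*n = 4)) ∧ ((v > 3 → k ≠ -1) ∨ (v ≤ 8*k - 6 ∧ 6*k > 4))
Before v := 2*k - 2*n: (3*k ≥ 2*n + 5 ∨ (3*k > 6*n - 3 ∧ 3*n = 4)) ∧ ((2*k > 2*n + 3 → k ≠ -1) ∨ (6*k + 2*n ≥ 6 ∧ 6*k > 4))
Before havoc y: (3*k ≥ 2*n + 5 ∨ (3*k > 6*n - 3 ∧ 3*n = 4)) ∧ ((2*k > 2*n + 3 → k ≠ -1) ∨ (6*k + 2*n ≥ 6 ∧ 6*k > 4))
Answer: WP = (3*k ≥ 2*n + 5 ∨ (3*k > 6*n - 3 ∧ 3*n = 4)) ∧ ((2*k > 2*n + 3 → k ≠ -1) ∨ (6*k + 2*n ≥ 6 ∧ 6*k > 4))


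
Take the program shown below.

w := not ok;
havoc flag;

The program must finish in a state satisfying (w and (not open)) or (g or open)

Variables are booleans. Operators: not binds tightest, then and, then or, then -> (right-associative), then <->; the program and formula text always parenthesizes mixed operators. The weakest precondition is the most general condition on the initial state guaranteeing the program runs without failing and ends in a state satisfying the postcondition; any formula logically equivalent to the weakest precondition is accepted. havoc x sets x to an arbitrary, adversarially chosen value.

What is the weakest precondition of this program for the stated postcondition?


Working backward. After the program, the postcondition (w and (not open)) or (g or open) must hold; in canonical form it is (w and (not open)) or g or open.
Before havoc flag: (w and (not open)) or g or open
Before w := not ok: ((not ok) and (not open)) or g or open
Answer: WP = ((not ok) and (not open)) or g or open


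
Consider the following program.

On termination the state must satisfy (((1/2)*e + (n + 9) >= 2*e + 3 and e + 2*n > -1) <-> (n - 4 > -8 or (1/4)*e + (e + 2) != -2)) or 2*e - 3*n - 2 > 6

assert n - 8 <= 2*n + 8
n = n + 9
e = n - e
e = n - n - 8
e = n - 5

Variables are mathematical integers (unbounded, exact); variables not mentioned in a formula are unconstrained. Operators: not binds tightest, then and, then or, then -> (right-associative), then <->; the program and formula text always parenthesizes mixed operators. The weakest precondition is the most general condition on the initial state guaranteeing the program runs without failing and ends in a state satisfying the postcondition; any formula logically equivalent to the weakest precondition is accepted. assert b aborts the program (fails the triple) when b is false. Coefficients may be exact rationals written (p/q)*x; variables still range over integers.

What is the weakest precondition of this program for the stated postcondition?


Working backward. After the program, the postcondition (((1/2)*e + (n + 9) >= 2*e + 3 and e + 2*n > -1) <-> (n - 4 > -8 or (1/4)*e + (e + 2) != -2)) or 2*e - 3*n - 2 > 6 must hold; in canonical form it is ((n >= (3/2)*e - 6 and e + 2*n > -1) <-> (n > -4 or (5/4)*e != -4)) or 2*e > 3*n + 8.
Before e := n - 5: (((1/2)*n <= 27/2 and 3*n > 4) <-> (n > -4 or (5/4)*n != 9/4)) or n < -18
Before e := n - n - 8: (((1/2)*n <= 27/2 and 3*n > 4) <-> (n > -4 or (5/4)*n != 9/4)) or n < -18
Before e := n - e: (((1/2)*n <= 27/2 and 3*n > 4) <-> (n > -4 or (5/4)*n != 9/4)) or n < -18
Before n := n + 9: (((1/2)*n <= 9 and 3*n > -23) <-> (n > -13 or (5/4)*n != -9)) or n < -27
Before assert n - 8 <= 2*n + 8: n >= -16 and ((((1/2)*n <= 9 and 3*n > -23) <-> (n > -13 or (5/4)*n != -9)) or n < -27)
Answer: WP = n >= -16 and ((((1/2)*n <= 9 and 3*n > -23) <-> (n > -13 or (5/4)*n != -9)) or n < -27)
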